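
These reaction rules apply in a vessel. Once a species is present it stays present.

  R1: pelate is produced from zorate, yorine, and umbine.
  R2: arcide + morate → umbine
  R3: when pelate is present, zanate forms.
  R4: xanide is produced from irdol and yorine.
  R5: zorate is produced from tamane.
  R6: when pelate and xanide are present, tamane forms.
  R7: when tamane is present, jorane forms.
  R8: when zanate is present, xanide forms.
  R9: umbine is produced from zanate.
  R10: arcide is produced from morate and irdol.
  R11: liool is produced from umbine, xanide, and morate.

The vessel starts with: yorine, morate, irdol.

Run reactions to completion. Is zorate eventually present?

zorate would need tamane (R5), but tamane never forms.

No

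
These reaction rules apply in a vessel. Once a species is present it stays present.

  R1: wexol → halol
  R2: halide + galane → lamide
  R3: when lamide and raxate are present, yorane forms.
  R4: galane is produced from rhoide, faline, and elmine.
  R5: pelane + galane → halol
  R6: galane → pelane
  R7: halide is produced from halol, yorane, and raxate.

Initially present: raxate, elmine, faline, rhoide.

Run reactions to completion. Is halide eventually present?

halide would need halol, yorane, and raxate (R7), but yorane never forms.

No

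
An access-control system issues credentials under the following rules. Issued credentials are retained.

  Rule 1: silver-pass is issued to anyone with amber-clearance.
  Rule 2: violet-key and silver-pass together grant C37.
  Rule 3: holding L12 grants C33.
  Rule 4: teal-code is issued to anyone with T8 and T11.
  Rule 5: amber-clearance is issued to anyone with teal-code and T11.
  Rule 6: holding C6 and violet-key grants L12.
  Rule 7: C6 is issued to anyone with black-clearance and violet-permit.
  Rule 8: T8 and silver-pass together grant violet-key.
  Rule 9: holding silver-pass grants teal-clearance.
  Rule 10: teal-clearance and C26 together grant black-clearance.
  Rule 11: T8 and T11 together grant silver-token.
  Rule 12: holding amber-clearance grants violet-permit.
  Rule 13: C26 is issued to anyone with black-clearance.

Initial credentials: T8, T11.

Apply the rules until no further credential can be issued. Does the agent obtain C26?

C26 would need black-clearance (Rule 13), but black-clearance is never granted.

No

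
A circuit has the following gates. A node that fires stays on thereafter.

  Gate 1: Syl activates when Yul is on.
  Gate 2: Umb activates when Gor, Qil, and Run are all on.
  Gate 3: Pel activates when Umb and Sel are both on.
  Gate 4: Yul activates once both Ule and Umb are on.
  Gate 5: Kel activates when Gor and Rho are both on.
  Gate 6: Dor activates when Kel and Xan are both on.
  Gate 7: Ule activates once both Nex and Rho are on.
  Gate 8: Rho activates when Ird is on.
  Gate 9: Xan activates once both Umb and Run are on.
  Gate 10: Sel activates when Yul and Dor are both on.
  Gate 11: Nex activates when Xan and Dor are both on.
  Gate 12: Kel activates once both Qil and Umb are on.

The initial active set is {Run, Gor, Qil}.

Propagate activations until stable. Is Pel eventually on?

Pel would need Umb and Sel (Gate 3), but Sel never turns on.

No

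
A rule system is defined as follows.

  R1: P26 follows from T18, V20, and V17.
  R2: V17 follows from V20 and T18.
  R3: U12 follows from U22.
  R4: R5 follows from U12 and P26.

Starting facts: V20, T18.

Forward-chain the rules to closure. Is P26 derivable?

Yes

V20 and T18 hold, so V17 follows (R2).
T18, V20, and V17 hold, so P26 follows (R1).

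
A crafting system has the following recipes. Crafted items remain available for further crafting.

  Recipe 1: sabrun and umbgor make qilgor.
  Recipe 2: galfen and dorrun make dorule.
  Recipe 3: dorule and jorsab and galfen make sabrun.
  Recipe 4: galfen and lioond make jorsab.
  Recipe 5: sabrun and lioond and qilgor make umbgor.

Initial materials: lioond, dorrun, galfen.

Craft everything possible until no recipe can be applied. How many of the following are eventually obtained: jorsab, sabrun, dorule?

galfen and dorrun → dorule (Recipe 2).
Using Recipe 4, galfen and lioond make jorsab.
dorule and jorsab and galfen → sabrun (Recipe 3).
jorsab: reached.
sabrun: reached.
dorule: reached.
All 3 are reached.

3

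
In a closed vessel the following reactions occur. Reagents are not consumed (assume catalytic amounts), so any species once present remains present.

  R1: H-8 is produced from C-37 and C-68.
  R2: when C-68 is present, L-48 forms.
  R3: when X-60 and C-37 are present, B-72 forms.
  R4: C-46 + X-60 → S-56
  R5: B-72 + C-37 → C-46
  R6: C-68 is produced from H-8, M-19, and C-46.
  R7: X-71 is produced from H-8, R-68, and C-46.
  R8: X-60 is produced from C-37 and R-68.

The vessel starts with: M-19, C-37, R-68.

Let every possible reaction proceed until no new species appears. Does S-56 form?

Yes

C-37 and R-68 present → X-60 forms (R8).
X-60 and C-37 present → B-72 forms (R3).
B-72 and C-37 present → C-46 forms (R5).
C-46 and X-60 present → S-56 forms (R4).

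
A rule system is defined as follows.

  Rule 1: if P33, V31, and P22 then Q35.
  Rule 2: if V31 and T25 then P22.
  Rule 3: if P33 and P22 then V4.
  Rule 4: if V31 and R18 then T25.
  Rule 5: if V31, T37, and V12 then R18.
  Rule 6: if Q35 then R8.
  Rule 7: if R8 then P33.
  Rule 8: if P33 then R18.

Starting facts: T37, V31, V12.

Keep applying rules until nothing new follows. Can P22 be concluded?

Yes

V31, T37, and V12 hold, so R18 follows (Rule 5).
V31 and R18 hold, so T25 follows (Rule 4).
From V31 and T25, Rule 2 gives P22.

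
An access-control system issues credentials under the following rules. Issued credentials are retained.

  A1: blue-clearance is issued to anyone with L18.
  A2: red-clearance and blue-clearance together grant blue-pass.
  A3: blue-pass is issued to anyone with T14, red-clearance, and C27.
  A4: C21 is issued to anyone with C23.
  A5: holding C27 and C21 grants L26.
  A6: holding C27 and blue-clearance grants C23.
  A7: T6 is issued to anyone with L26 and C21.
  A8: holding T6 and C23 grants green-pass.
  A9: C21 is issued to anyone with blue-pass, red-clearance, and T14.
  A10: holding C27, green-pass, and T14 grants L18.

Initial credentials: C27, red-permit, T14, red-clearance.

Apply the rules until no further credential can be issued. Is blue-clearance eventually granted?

blue-clearance would need L18 (A1), but L18 is never granted.

No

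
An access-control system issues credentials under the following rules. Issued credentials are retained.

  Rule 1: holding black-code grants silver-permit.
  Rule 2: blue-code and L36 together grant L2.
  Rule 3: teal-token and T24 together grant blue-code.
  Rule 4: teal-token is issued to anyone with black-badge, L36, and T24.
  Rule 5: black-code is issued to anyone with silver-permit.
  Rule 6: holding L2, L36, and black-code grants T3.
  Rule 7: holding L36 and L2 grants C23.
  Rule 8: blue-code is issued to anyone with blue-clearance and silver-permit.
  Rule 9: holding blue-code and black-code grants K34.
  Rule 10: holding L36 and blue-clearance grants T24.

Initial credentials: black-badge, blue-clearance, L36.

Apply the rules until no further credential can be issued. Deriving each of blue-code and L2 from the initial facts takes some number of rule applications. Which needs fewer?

blue-code: Holding L36 and blue-clearance grants T24 (Rule 10). Holding black-badge, L36, and T24 grants teal-token (Rule 4). Holding teal-token and T24 grants blue-code (Rule 3). [3 rule applications]
L2: Holding L36 and blue-clearance grants T24 (Rule 10). Holding black-badge, L36, and T24 grants teal-token (Rule 4). Holding teal-token and T24 grants blue-code (Rule 3). Holding blue-code and L36 grants L2 (Rule 2). [4 rule applications]
blue-code needs fewer.

blue-code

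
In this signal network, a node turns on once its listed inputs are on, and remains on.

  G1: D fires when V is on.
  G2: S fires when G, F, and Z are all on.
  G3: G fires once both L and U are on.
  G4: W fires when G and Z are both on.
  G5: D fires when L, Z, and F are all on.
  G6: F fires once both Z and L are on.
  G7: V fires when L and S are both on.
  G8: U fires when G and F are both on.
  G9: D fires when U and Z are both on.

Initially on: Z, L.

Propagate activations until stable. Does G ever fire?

No

G would need L and U (G3), but U never turns on.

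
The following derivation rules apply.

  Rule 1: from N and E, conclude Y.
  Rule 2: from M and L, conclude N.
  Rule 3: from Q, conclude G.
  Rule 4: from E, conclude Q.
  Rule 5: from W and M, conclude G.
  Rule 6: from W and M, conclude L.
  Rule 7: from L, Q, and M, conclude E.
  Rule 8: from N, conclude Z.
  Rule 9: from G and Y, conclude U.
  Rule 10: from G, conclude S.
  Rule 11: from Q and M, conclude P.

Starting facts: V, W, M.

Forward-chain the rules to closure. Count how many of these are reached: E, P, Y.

0

E would need L, Q, and M (Rule 7), but Q is never established.
P would need Q and M (Rule 11), but Q is never established.
Y would need N and E (Rule 1), but E is never established.
None of the 3 are reached.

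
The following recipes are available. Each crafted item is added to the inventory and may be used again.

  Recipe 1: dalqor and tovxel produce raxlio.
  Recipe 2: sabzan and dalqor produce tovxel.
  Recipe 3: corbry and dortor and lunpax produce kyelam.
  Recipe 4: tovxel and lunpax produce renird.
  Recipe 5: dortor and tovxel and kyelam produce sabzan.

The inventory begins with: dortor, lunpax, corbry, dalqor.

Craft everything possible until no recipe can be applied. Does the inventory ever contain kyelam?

corbry and dortor and lunpax → kyelam (Recipe 3).

Yes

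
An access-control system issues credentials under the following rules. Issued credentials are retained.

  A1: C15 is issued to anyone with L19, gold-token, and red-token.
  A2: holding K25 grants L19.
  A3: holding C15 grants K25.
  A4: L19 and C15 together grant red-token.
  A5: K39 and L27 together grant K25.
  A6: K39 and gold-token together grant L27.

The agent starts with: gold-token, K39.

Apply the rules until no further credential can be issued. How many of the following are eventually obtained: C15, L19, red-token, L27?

2

Holding K39 and gold-token grants L27 (A6).
Holding K39 and L27 grants K25 (A5).
Holding K25 grants L19 (A2).
C15 would need L19, gold-token, and red-token (A1), but red-token is never granted.
L19: reached.
red-token would need L19 and C15 (A4), but C15 is never granted.
L27: reached.
Reached: L19 and L27 — 2 of the 4.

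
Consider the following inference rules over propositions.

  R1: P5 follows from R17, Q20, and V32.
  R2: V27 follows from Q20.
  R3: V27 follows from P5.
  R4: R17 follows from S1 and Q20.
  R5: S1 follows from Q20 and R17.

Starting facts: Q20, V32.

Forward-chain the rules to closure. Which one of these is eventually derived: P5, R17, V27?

V27

From Q20, R2 gives V27.
P5 would need R17, Q20, and V32 (R1), but R17 is never established. R17 would need S1 and Q20 (R4), but S1 is never established.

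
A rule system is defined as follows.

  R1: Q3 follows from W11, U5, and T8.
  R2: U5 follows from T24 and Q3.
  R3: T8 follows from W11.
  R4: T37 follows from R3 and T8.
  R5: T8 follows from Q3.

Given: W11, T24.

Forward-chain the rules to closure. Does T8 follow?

W11 holds, so T8 follows (R3).

Yes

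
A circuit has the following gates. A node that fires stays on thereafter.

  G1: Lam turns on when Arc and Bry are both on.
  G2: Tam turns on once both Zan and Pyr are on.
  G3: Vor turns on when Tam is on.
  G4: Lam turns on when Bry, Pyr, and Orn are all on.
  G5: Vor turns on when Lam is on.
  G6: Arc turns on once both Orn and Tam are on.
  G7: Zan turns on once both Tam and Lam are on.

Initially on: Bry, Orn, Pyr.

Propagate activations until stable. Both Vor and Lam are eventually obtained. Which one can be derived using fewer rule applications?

Lam: G4: Bry, Pyr, and Orn on → Lam on. [1 rule application]
Vor: G4: Bry, Pyr, and Orn on → Lam on. G5: Lam on → Vor on. [2 rule applications]
Lam needs fewer.

Lam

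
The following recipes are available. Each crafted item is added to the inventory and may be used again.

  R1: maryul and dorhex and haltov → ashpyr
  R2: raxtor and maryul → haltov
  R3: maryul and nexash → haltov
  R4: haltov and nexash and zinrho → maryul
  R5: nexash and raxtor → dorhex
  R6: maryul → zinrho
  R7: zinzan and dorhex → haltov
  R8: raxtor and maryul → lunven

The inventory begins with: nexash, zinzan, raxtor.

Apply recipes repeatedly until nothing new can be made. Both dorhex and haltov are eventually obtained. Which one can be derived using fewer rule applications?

dorhex: Using R5, nexash and raxtor make dorhex. [1 rule application]
haltov: nexash and raxtor → dorhex (R5). zinzan and dorhex → haltov (R7). [2 rule applications]
dorhex needs fewer.

dorhex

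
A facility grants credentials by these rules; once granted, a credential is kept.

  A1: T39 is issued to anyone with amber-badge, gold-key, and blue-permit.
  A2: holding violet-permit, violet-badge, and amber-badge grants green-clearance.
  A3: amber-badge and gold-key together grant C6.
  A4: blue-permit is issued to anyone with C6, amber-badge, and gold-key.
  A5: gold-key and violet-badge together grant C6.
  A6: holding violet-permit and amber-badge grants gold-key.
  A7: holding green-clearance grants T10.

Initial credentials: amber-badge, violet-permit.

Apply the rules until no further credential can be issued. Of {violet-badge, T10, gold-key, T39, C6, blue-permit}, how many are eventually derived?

4

Holding violet-permit and amber-badge grants gold-key (A6).
Holding amber-badge and gold-key grants C6 (A3).
Holding C6, amber-badge, and gold-key grants blue-permit (A4).
Holding amber-badge, gold-key, and blue-permit grants T39 (A1).
No rule produces violet-badge, and it is not given.
T10 would need green-clearance (A7), but green-clearance is never granted.
gold-key: reached.
T39: reached.
C6: reached.
blue-permit: reached.
Reached: gold-key, T39, C6, and blue-permit — 4 of the 6.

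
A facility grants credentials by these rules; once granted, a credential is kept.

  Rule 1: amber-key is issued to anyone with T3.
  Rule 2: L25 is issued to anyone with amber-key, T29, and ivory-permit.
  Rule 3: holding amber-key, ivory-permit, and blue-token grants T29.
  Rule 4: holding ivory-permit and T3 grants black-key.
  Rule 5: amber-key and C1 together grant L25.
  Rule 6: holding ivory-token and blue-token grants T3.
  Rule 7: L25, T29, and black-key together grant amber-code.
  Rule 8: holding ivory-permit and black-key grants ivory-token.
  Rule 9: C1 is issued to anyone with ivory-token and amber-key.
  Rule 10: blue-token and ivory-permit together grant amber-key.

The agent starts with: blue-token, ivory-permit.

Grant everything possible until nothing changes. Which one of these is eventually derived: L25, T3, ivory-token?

Holding blue-token and ivory-permit grants amber-key (Rule 10).
Holding amber-key, ivory-permit, and blue-token grants T29 (Rule 3).
Holding amber-key, T29, and ivory-permit grants L25 (Rule 2).
T3 would need ivory-token and blue-token (Rule 6), but ivory-token is never granted. ivory-token would need ivory-permit and black-key (Rule 8), but black-key is never granted.

L25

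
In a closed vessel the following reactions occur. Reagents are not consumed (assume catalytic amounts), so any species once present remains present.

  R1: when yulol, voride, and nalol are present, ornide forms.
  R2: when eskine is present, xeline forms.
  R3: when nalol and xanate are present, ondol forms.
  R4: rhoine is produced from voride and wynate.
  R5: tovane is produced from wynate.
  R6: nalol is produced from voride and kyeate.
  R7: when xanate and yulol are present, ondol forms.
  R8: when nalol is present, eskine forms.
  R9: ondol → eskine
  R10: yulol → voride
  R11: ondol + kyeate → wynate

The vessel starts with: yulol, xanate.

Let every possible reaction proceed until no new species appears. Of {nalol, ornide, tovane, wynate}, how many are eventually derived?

nalol would need voride and kyeate (R6), but kyeate never forms.
ornide would need yulol, voride, and nalol (R1), but nalol never forms.
tovane would need wynate (R5), but wynate never forms.
wynate would need ondol and kyeate (R11), but kyeate never forms.
None of the 4 are reached.

0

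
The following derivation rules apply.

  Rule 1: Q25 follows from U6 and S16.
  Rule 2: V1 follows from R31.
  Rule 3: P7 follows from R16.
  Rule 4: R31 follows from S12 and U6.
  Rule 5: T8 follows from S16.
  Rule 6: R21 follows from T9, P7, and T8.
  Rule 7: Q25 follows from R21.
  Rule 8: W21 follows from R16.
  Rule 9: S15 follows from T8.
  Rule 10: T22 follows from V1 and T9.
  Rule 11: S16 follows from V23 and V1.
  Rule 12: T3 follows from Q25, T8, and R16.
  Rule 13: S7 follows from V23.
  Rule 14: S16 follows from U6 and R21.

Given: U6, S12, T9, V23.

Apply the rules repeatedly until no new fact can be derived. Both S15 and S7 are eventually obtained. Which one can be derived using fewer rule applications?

S7

S7: V23 holds, so S7 follows (Rule 13). [1 rule application]
S15: From S12 and U6, Rule 4 gives R31. R31 holds, so V1 follows (Rule 2). From V23 and V1, Rule 11 gives S16. S16 holds, so T8 follows (Rule 5). T8 holds, so S15 follows (Rule 9). [5 rule applications]
S7 needs fewer.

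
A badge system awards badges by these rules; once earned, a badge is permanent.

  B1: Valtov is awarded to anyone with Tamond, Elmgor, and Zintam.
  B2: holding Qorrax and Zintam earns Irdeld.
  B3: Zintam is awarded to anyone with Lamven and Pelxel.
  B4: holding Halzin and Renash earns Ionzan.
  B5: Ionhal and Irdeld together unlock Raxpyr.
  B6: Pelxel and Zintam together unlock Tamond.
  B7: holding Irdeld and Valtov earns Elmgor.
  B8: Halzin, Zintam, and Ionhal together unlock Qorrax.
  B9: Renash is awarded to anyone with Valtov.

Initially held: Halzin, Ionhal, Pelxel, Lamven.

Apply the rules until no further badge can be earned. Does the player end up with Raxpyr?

Yes

With Lamven and Pelxel, Zintam is earned (B3).
With Halzin, Zintam, and Ionhal, Qorrax is earned (B8).
With Qorrax and Zintam, Irdeld is earned (B2).
With Ionhal and Irdeld, Raxpyr is earned (B5).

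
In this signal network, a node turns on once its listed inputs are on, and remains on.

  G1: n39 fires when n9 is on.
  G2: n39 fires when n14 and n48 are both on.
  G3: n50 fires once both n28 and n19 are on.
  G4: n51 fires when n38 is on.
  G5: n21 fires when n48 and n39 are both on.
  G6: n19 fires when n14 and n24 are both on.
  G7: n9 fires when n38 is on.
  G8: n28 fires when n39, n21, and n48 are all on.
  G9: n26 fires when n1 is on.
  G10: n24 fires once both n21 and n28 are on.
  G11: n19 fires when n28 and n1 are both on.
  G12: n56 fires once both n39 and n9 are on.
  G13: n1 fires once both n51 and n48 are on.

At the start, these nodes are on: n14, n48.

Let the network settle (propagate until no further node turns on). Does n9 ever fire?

No

n9 would need n38 (G7), but n38 never turns on.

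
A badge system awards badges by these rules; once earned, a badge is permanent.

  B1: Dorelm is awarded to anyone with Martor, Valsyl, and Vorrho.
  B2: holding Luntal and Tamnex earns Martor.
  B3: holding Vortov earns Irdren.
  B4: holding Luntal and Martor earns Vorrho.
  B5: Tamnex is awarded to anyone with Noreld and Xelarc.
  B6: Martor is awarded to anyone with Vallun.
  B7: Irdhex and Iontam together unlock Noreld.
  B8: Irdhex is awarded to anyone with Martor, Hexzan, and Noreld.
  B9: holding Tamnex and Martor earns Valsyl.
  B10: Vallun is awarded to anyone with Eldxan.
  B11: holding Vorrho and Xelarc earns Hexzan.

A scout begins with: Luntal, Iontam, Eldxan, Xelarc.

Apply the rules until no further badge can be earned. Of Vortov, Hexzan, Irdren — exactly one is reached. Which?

Hexzan

With Eldxan, Vallun is earned (B10).
With Vallun, Martor is earned (B6).
With Luntal and Martor, Vorrho is earned (B4).
With Vorrho and Xelarc, Hexzan is earned (B11).
No rule produces Vortov, and it is not given. Irdren would need Vortov (B3), but Vortov is never earned.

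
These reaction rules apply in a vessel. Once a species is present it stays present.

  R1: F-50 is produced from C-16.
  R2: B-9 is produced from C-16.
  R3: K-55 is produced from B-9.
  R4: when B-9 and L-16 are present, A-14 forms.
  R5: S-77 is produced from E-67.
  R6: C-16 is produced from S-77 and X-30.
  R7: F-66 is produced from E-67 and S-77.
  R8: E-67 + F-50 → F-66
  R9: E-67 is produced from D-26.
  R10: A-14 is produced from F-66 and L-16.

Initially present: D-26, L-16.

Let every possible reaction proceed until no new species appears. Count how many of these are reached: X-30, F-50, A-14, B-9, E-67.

2

D-26 present → E-67 forms (R9).
E-67 present → S-77 forms (R5).
E-67 and S-77 present → F-66 forms (R7).
F-66 and L-16 present → A-14 forms (R10).
No rule produces X-30, and it is not given.
F-50 would need C-16 (R1), but C-16 never forms.
A-14: reached.
B-9 would need C-16 (R2), but C-16 never forms.
E-67: reached.
Reached: A-14 and E-67 — 2 of the 5.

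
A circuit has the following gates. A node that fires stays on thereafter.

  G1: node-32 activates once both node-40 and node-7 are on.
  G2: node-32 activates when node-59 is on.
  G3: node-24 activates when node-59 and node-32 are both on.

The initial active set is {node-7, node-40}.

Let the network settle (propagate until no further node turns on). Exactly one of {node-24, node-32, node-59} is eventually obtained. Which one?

node-32

node-40 and node-7 are on, so node-32 activates (G1).
No rule produces node-59, and it is not given. node-24 would need node-59 and node-32 (G3), but node-59 never turns on.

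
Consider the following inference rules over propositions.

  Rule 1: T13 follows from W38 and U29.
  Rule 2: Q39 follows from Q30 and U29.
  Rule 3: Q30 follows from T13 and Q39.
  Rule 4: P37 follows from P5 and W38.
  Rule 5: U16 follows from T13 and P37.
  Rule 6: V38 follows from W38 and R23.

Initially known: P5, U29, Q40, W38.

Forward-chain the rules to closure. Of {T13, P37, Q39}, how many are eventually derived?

2

W38 and U29 hold, so T13 follows (Rule 1).
P5 and W38 hold, so P37 follows (Rule 4).
T13: reached.
P37: reached.
Q39 would need Q30 and U29 (Rule 2), but Q30 is never established.
Reached: T13 and P37 — 2 of the 3.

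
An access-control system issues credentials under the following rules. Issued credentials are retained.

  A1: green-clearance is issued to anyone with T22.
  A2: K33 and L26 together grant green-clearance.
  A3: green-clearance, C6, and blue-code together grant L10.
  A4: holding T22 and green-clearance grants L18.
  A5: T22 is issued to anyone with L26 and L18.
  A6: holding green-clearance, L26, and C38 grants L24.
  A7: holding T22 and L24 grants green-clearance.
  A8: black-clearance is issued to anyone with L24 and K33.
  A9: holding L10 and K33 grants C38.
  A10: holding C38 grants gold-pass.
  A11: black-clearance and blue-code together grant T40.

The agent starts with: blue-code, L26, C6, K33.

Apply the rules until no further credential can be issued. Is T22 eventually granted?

No

T22 would need L26 and L18 (A5), but L18 is never granted.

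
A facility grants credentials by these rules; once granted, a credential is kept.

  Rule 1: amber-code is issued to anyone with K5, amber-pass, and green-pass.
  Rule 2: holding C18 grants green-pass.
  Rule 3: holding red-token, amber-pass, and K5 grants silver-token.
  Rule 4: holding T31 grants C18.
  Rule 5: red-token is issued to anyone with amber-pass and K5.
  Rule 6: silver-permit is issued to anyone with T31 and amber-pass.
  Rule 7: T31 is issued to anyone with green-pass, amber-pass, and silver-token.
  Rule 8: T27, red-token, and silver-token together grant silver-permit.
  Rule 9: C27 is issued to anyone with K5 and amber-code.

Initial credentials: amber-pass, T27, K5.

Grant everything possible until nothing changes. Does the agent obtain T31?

T31 would need green-pass, amber-pass, and silver-token (Rule 7), but green-pass is never granted.

No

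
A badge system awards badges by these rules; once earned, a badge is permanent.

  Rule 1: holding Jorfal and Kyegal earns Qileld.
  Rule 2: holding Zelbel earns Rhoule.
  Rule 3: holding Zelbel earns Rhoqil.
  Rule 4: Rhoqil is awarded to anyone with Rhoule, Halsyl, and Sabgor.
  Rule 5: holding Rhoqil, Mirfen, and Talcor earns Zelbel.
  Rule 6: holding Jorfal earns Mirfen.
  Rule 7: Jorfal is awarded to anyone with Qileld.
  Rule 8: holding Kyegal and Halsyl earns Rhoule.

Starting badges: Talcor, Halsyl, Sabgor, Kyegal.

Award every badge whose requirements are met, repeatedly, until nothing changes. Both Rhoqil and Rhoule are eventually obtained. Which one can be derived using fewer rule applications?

Rhoule: With Kyegal and Halsyl, Rhoule is earned (Rule 8). [1 rule application]
Rhoqil: With Kyegal and Halsyl, Rhoule is earned (Rule 8). With Rhoule, Halsyl, and Sabgor, Rhoqil is earned (Rule 4). [2 rule applications]
Rhoule needs fewer.

Rhoule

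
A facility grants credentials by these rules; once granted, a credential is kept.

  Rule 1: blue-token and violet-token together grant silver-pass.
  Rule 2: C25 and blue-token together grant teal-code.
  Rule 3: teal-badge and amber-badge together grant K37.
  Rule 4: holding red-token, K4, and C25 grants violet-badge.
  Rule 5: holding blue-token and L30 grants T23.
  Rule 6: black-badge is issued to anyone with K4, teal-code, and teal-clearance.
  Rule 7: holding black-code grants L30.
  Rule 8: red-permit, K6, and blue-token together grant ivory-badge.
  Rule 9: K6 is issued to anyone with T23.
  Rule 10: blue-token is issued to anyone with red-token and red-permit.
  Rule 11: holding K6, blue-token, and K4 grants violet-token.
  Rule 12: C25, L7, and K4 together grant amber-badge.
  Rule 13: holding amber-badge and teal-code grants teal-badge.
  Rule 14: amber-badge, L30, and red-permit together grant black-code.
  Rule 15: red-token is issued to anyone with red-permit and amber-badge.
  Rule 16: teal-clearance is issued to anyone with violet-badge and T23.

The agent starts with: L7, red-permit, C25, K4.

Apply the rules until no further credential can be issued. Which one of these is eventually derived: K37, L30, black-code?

K37

Holding C25, L7, and K4 grants amber-badge (Rule 12).
Holding red-permit and amber-badge grants red-token (Rule 15).
Holding red-token and red-permit grants blue-token (Rule 10).
Holding C25 and blue-token grants teal-code (Rule 2).
Holding amber-badge and teal-code grants teal-badge (Rule 13).
Holding teal-badge and amber-badge grants K37 (Rule 3).
black-code would need amber-badge, L30, and red-permit (Rule 14), but L30 is never granted. L30 would need black-code (Rule 7), but black-code is never granted.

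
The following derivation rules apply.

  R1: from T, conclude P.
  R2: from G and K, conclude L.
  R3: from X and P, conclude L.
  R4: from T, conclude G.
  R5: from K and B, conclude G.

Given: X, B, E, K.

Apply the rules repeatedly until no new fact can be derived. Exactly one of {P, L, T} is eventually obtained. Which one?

L

From K and B, R5 gives G.
G and K hold, so L follows (R2).
P would need T (R1), but T is never established. No rule produces T, and it is not given.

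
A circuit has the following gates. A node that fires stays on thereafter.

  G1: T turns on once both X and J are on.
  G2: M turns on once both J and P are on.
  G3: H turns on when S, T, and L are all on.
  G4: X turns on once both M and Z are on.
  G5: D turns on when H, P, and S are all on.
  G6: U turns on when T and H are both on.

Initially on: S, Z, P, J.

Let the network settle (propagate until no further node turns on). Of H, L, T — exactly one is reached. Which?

G2: J and P on → M on.
M and Z are on, so X turns on (G4).
G1: X and J on → T on.
No rule produces L, and it is not given. H would need S, T, and L (G3), but L never turns on.

T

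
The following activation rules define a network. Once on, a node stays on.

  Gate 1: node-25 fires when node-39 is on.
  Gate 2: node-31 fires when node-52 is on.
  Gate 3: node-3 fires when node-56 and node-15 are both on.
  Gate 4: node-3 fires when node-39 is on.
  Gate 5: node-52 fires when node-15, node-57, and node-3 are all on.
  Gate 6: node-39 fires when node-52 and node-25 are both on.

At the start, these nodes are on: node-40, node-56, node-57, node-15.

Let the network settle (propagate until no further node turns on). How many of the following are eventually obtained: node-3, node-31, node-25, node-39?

Gate 3: node-56 and node-15 on → node-3 on.
node-15, node-57, and node-3 are on, so node-52 fires (Gate 5).
Gate 2: node-52 on → node-31 on.
node-3: reached.
node-31: reached.
node-25 would need node-39 (Gate 1), but node-39 never turns on.
node-39 would need node-52 and node-25 (Gate 6), but node-25 never turns on.
Reached: node-3 and node-31 — 2 of the 4.

2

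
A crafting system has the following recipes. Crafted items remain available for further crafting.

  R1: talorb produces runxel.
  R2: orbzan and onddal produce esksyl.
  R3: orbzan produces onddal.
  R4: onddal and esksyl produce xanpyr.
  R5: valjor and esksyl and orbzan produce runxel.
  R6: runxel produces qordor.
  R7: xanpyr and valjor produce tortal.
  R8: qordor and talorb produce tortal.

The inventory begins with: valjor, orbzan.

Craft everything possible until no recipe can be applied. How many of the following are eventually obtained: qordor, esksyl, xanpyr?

Using R3, orbzan makes onddal.
orbzan and onddal → esksyl (R2).
Using R4, onddal and esksyl make xanpyr.
valjor and esksyl and orbzan → runxel (R5).
Using R6, runxel makes qordor.
qordor: reached.
esksyl: reached.
xanpyr: reached.
All 3 are reached.

3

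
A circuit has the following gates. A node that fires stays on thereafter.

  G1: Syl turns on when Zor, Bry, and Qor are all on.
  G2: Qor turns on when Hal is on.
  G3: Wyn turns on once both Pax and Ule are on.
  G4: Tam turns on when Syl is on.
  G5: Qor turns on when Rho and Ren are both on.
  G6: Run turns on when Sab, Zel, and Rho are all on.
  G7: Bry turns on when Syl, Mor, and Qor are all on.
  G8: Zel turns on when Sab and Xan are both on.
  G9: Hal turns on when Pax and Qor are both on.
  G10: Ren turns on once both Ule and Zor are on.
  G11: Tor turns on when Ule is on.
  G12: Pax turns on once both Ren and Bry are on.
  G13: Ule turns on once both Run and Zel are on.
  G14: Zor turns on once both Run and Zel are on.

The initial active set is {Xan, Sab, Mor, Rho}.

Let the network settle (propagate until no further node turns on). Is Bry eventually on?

Bry would need Syl, Mor, and Qor (G7), but Syl never turns on.

No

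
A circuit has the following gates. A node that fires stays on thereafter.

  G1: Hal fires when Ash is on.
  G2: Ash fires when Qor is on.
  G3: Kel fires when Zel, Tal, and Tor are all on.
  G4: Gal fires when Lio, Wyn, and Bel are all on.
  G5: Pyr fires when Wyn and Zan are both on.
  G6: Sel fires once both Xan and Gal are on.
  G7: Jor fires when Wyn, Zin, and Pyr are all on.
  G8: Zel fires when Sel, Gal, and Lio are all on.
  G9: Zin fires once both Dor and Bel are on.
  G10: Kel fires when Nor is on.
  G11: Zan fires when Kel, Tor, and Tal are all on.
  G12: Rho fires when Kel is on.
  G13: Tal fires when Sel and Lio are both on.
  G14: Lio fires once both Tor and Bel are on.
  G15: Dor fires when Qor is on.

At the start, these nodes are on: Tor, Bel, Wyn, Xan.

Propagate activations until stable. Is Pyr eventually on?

G14: Tor and Bel on → Lio on.
Lio, Wyn, and Bel are on, so Gal fires (G4).
Xan and Gal are on, so Sel fires (G6).
G13: Sel and Lio on → Tal on.
G8: Sel, Gal, and Lio on → Zel on.
Zel, Tal, and Tor are on, so Kel fires (G3).
G11: Kel, Tor, and Tal on → Zan on.
Wyn and Zan are on, so Pyr fires (G5).

Yes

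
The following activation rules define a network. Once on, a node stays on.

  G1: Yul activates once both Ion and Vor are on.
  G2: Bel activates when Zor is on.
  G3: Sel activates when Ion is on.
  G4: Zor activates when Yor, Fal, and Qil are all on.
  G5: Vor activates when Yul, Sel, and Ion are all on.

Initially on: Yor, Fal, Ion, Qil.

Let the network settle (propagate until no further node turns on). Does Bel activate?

Yes

G4: Yor, Fal, and Qil on → Zor on.
Zor is on, so Bel activates (G2).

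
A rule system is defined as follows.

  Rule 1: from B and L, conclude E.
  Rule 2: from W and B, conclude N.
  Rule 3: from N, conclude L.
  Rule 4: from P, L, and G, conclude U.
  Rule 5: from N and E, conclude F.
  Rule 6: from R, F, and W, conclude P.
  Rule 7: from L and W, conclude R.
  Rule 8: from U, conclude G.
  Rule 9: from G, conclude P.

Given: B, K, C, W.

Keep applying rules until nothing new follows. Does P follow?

Yes

From W and B, Rule 2 gives N.
From N, Rule 3 gives L.
B and L hold, so E follows (Rule 1).
From L and W, Rule 7 gives R.
From N and E, Rule 5 gives F.
R, F, and W hold, so P follows (Rule 6).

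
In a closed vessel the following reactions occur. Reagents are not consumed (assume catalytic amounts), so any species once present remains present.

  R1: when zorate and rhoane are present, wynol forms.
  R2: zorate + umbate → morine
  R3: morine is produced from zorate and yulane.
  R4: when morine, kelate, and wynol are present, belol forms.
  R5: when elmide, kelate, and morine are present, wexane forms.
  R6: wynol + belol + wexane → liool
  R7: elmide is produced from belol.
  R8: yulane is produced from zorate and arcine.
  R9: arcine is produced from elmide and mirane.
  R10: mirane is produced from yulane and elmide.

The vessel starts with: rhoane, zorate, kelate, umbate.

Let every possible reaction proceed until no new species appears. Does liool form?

Yes

zorate and rhoane present → wynol forms (R1).
zorate and umbate present → morine forms (R2).
morine, kelate, and wynol present → belol forms (R4).
belol present → elmide forms (R7).
elmide, kelate, and morine present → wexane forms (R5).
wynol, belol, and wexane present → liool forms (R6).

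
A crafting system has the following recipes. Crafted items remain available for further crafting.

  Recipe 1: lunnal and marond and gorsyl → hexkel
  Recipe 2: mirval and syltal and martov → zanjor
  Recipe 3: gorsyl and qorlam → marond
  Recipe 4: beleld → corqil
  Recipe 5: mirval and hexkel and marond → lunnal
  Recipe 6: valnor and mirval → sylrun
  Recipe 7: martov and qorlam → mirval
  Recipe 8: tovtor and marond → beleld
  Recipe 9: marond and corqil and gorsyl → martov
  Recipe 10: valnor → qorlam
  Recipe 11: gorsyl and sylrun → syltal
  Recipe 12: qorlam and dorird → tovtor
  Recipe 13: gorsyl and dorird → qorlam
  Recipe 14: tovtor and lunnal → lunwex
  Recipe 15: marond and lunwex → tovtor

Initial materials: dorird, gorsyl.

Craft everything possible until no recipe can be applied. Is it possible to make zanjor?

No

zanjor would need mirval, syltal, and martov (Recipe 2), but syltal is never obtained.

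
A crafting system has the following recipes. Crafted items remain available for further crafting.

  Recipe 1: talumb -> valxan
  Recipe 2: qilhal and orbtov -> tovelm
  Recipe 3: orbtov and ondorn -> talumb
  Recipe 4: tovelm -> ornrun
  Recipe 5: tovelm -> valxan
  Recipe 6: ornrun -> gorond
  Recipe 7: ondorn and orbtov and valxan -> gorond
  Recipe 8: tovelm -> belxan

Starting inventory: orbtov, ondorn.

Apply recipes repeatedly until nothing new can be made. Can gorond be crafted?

Yes

Using Recipe 3, orbtov and ondorn make talumb.
talumb -> valxan (Recipe 1).
Using Recipe 7, ondorn, orbtov, and valxan make gorond.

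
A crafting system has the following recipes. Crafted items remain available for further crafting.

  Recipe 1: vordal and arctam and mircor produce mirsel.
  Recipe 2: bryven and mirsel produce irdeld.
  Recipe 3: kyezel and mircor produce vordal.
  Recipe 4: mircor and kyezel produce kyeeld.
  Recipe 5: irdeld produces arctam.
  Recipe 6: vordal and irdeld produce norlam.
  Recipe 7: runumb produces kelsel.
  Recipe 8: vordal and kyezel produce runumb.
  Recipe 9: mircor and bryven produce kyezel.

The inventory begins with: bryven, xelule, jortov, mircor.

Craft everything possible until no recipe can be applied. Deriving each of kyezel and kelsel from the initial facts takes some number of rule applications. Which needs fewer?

kyezel

kyezel: Using Recipe 9, mircor and bryven make kyezel. [1 rule application]
kelsel: mircor and bryven → kyezel (Recipe 9). Using Recipe 3, kyezel and mircor make vordal. vordal and kyezel → runumb (Recipe 8). runumb → kelsel (Recipe 7). [4 rule applications]
kyezel needs fewer.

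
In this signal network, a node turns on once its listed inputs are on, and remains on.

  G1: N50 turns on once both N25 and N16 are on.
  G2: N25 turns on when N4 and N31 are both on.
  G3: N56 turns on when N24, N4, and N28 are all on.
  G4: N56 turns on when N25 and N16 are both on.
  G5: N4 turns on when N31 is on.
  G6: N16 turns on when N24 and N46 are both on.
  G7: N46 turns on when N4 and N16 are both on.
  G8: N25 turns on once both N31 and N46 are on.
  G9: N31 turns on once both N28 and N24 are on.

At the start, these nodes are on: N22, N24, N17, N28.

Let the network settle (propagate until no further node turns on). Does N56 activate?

Yes

G9: N28 and N24 on → N31 on.
N31 is on, so N4 turns on (G5).
G3: N24, N4, and N28 on → N56 on.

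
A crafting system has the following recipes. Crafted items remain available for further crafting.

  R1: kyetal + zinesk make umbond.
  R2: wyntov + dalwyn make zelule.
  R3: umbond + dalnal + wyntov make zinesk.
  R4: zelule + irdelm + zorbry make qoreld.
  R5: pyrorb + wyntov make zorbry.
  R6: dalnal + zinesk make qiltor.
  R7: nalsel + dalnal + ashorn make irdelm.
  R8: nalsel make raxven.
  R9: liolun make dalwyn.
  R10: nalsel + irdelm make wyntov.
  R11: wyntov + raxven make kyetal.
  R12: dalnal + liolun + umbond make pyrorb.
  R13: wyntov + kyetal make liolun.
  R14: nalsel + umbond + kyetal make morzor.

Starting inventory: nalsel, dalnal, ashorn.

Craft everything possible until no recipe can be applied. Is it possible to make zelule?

Yes

Using R7, nalsel, dalnal, and ashorn make irdelm.
Using R8, nalsel makes raxven.
Using R10, nalsel and irdelm make wyntov.
wyntov + raxven → kyetal (R11).
wyntov + kyetal → liolun (R13).
liolun → dalwyn (R9).
wyntov + dalwyn → zelule (R2).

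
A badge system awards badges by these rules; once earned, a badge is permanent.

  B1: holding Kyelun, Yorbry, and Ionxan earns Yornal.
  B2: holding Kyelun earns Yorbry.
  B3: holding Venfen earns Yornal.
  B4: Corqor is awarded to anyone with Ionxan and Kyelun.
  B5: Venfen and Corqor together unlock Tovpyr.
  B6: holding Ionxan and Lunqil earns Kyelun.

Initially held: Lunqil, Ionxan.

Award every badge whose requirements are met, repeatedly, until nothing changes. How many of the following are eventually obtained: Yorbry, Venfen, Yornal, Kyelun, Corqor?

With Ionxan and Lunqil, Kyelun is earned (B6).
With Kyelun, Yorbry is earned (B2).
With Ionxan and Kyelun, Corqor is earned (B4).
With Kyelun, Yorbry, and Ionxan, Yornal is earned (B1).
Yorbry: reached.
No rule produces Venfen, and it is not given.
Yornal: reached.
Kyelun: reached.
Corqor: reached.
Reached: Yorbry, Yornal, Kyelun, and Corqor — 4 of the 5.

4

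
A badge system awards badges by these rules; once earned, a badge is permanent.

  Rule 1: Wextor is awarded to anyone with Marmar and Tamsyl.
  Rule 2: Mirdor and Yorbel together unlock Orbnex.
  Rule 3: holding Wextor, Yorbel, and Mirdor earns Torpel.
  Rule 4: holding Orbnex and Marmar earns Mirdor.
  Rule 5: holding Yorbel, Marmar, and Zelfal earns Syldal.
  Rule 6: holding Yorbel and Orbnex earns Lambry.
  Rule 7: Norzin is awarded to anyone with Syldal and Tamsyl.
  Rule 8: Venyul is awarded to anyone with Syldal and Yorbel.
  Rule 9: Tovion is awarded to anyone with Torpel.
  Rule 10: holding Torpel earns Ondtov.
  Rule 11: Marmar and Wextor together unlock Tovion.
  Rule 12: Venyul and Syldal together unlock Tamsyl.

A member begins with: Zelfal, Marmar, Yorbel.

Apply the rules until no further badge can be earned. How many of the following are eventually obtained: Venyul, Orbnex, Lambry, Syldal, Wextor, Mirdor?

3

With Yorbel, Marmar, and Zelfal, Syldal is earned (Rule 5).
With Syldal and Yorbel, Venyul is earned (Rule 8).
With Venyul and Syldal, Tamsyl is earned (Rule 12).
With Marmar and Tamsyl, Wextor is earned (Rule 1).
Venyul: reached.
Orbnex would need Mirdor and Yorbel (Rule 2), but Mirdor is never earned.
Lambry would need Yorbel and Orbnex (Rule 6), but Orbnex is never earned.
Syldal: reached.
Wextor: reached.
Mirdor would need Orbnex and Marmar (Rule 4), but Orbnex is never earned.
Reached: Venyul, Syldal, and Wextor — 3 of the 6.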